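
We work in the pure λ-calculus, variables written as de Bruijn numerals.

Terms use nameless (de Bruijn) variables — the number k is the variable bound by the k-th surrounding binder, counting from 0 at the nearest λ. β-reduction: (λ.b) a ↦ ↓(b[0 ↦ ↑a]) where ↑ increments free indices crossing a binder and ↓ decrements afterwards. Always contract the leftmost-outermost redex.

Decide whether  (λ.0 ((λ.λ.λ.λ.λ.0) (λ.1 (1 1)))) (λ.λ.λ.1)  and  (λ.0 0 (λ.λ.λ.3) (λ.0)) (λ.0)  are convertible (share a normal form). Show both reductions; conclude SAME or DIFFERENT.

Answer: DIFFERENT — A ⇓ λ.λ.1, B ⇓ λ.λ.λ.0

Derivation:
Term A:
  start: (λ.0 ((λ.λ.λ.λ.λ.0) (λ.1 (1 1)))) (λ.λ.λ.1)
  [1] (λ.λ.λ.1) ((λ.λ.λ.λ.λ.0) (λ.(λ.λ.λ.1) ((λ.λ.λ.1) (λ.λ.λ.1))))
  [2] λ.λ.1

Term B:
  start: (λ.0 0 (λ.λ.λ.3) (λ.0)) (λ.0)
  [1] (λ.0) (λ.0) (λ.λ.λ.λ.0) (λ.0)
  [2] (λ.0) (λ.λ.λ.λ.0) (λ.0)
  [3] (λ.λ.λ.λ.0) (λ.0)
  [4] λ.λ.λ.0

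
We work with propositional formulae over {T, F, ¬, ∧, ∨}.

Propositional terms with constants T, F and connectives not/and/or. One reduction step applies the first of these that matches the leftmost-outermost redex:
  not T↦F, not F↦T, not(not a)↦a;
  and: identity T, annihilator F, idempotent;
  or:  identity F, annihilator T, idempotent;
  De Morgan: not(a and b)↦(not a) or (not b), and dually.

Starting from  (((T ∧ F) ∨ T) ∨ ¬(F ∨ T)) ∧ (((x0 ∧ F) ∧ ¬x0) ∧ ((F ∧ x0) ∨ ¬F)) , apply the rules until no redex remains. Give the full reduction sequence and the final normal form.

Answer: normal form = F  (in 6 steps)

Derivation:
  start: (((T ∧ F) ∨ T) ∨ ¬(F ∨ T)) ∧ (((x0 ∧ F) ∧ ¬x0) ∧ ((F ∧ x0) ∨ ¬F))
  step 1: (T ∨ ¬(F ∨ T)) ∧ (((x0 ∧ F) ∧ ¬x0) ∧ ((F ∧ x0) ∨ ¬F))
  step 2: T ∧ (((x0 ∧ F) ∧ ¬x0) ∧ ((F ∧ x0) ∨ ¬F))
  step 3: ((x0 ∧ F) ∧ ¬x0) ∧ ((F ∧ x0) ∨ ¬F)
  step 4: (F ∧ ¬x0) ∧ ((F ∧ x0) ∨ ¬F)
  step 5: F ∧ ((F ∧ x0) ∨ ¬F)
  step 6: F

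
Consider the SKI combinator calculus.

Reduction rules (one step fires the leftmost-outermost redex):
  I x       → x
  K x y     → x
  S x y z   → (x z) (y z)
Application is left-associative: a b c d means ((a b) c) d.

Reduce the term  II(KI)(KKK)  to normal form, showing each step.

Answer: normal form = I  (in 3 steps)

Reduction:
  start: II(KI)(KKK)
  →1  I(KI)(KKK)
  →2  KI(KKK)
  →3  I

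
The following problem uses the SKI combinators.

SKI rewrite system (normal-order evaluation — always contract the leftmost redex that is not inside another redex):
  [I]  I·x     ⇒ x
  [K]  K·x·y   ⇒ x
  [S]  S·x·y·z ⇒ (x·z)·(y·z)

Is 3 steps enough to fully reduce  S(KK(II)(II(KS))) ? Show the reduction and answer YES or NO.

Answer: YES — reaches normal form S(K(KS)) in 3 ≤ 3 steps

Derivation:
  start: S(KK(II)(II(KS)))
  step 1: S(K(II(KS)))
  step 2: S(K(I(KS)))
  step 3: S(K(KS))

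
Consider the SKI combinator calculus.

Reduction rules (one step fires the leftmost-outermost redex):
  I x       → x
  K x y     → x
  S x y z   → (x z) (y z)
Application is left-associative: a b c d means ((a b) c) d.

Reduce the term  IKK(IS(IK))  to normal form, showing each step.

Answer: normal form = K  (in 2 steps)

Derivation:
  start: IKK(IS(IK))
  [1] KK(IS(IK))
  [2] K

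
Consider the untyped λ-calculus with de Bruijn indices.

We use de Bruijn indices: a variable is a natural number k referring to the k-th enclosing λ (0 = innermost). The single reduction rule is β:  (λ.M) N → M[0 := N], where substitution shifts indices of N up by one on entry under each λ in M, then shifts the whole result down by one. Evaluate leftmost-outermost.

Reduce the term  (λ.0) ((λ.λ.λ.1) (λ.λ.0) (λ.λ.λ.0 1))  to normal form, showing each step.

  start: (λ.0) ((λ.λ.λ.1) (λ.λ.0) (λ.λ.λ.0 1))
  [1] (λ.λ.λ.1) (λ.λ.0) (λ.λ.λ.0 1)
  [2] (λ.λ.1) (λ.λ.λ.0 1)
  [3] λ.λ.λ.λ.0 1

Answer: normal form = λ.λ.λ.λ.0 1  (in 3 steps)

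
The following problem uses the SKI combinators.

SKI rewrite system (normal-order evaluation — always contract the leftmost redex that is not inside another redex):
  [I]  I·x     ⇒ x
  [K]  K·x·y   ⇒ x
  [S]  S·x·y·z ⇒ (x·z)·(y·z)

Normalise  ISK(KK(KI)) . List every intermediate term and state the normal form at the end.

Answer: normal form = SKK  (in 2 steps)

Reduction:
  start: ISK(KK(KI))
  [1] SK(KK(KI))
  [2] SKK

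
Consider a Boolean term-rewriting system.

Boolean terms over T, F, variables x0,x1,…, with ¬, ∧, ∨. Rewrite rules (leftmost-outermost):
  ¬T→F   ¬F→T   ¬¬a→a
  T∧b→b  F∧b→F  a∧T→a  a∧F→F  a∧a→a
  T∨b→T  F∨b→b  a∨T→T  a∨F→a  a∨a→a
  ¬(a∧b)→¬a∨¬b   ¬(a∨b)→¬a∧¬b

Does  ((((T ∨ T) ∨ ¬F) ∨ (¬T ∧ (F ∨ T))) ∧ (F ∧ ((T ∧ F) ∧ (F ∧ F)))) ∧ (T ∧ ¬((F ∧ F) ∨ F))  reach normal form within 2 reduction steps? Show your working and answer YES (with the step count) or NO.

Answer: NO — after 2 steps the term is ((T ∨ (¬T ∧ (F ∨ T))) ∧ (F ∧ ((T ∧ F) ∧ (F ∧ F)))) ∧ (T ∧ ¬((F ∧ F) ∨ F)), not yet normal

Working:
  start: ((((T ∨ T) ∨ ¬F) ∨ (¬T ∧ (F ∨ T))) ∧ (F ∧ ((T ∧ F) ∧ (F ∧ F)))) ∧ (T ∧ ¬((F ∧ F) ∨ F))
  →1  (((T ∨ ¬F) ∨ (¬T ∧ (F ∨ T))) ∧ (F ∧ ((T ∧ F) ∧ (F ∧ F)))) ∧ (T ∧ ¬((F ∧ F) ∨ F))
  →2  ((T ∨ (¬T ∧ (F ∨ T))) ∧ (F ∧ ((T ∧ F) ∧ (F ∧ F)))) ∧ (T ∧ ¬((F ∧ F) ∨ F))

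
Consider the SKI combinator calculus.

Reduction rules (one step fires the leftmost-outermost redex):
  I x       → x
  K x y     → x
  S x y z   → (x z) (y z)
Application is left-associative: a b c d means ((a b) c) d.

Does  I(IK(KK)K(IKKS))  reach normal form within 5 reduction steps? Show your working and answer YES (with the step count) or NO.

  start: I(IK(KK)K(IKKS))
  [1] IK(KK)K(IKKS)
  [2] K(KK)K(IKKS)
  [3] KK(IKKS)
  [4] K

Answer: YES — reaches normal form K in 4 ≤ 5 steps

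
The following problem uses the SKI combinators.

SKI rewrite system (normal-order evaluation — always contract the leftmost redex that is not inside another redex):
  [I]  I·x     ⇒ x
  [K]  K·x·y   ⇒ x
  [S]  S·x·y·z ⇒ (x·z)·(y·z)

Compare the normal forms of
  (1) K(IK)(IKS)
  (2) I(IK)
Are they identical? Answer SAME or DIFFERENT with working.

Answer: SAME — A ⇓ K, B ⇓ K

Working:
Term A:
  start: K(IK)(IKS)
  →1  IK
  →2  K

Term B:
  start: I(IK)
  →1  IK
  →2  K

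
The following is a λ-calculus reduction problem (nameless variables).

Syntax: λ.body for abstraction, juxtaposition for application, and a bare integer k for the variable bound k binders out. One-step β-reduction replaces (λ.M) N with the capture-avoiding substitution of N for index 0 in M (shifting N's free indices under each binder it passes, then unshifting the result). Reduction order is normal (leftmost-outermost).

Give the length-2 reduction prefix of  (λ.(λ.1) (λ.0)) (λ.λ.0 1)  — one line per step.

  start: (λ.(λ.1) (λ.0)) (λ.λ.0 1)
  step 1: (λ.λ.λ.0 1) (λ.0)
  step 2: λ.λ.0 1

Answer: after 2 steps: λ.λ.0 1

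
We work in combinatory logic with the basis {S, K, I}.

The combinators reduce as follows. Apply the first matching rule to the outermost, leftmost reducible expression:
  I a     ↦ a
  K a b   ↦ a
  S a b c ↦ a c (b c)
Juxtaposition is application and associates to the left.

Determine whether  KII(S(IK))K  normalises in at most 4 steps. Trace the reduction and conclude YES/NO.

Answer: YES — reaches normal form SKK in 3 ≤ 4 steps

Derivation:
  start: KII(S(IK))K
  step 1: I(S(IK))K
  step 2: S(IK)K
  step 3: SKK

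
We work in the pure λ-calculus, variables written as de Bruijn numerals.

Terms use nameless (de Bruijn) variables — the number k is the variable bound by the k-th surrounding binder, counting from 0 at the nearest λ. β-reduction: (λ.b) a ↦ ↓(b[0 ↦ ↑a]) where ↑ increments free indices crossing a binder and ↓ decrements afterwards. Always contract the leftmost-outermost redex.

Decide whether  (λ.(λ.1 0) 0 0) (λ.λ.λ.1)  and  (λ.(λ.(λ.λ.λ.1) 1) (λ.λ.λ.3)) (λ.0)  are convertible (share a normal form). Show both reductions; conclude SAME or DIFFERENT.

Answer: DIFFERENT — A ⇓ λ.λ.λ.λ.1, B ⇓ λ.λ.1

Reduction:
Term A:
  start: (λ.(λ.1 0) 0 0) (λ.λ.λ.1)
  →1  (λ.(λ.λ.λ.1) 0) (λ.λ.λ.1) (λ.λ.λ.1)
  →2  (λ.λ.λ.1) (λ.λ.λ.1) (λ.λ.λ.1)
  →3  (λ.λ.1) (λ.λ.λ.1)
  →4  λ.λ.λ.λ.1

Term B:
  start: (λ.(λ.(λ.λ.λ.1) 1) (λ.λ.λ.3)) (λ.0)
  →1  (λ.(λ.λ.λ.1) (λ.0)) (λ.λ.λ.λ.0)
  →2  (λ.λ.λ.1) (λ.0)
  →3  λ.λ.1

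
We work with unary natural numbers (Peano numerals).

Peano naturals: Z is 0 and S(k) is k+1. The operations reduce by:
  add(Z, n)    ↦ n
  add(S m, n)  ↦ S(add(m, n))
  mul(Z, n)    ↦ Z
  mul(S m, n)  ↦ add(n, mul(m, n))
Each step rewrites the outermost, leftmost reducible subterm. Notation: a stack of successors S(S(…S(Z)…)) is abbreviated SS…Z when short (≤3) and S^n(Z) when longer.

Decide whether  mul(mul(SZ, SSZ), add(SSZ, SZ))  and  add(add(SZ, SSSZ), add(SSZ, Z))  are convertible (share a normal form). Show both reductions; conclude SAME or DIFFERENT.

Term A:
  start: mul(mul(SZ, SSZ), add(SSZ, SZ))
  [1] mul(add(SSZ, mul(Z, SSZ)), add(SSZ, SZ))
  [2] mul(S(add(SZ, mul(Z, SSZ))), add(SSZ, SZ))
  [3] add(add(SSZ, SZ), mul(add(SZ, mul(Z, SSZ)), add(SSZ, SZ)))
  [4] add(S(add(SZ, SZ)), mul(add(SZ, mul(Z, SSZ)), add(SSZ, SZ)))
  [5] S(add(add(SZ, SZ), mul(add(SZ, mul(Z, SSZ)), add(SSZ, SZ))))
  [6] S(add(S(add(Z, SZ)), mul(add(SZ, mul(Z, SSZ)), add(SSZ, SZ))))
  [7] S(S(add(add(Z, SZ), mul(add(SZ, mul(Z, SSZ)), add(SSZ, SZ)))))
  [8] S(S(add(SZ, mul(add(SZ, mul(Z, SSZ)), add(SSZ, SZ)))))
  [9] S(S(S(add(Z, mul(add(SZ, mul(Z, SSZ)), add(SSZ, SZ))))))
  [10] S(S(S(mul(add(SZ, mul(Z, SSZ)), add(SSZ, SZ)))))
  [11] S(S(S(mul(S(add(Z, mul(Z, SSZ))), add(SSZ, SZ)))))
  [12] S(S(S(add(add(SSZ, SZ), mul(add(Z, mul(Z, SSZ)), add(SSZ, SZ))))))
  [13] S(S(S(add(S(add(SZ, SZ)), mul(add(Z, mul(Z, SSZ)), add(SSZ, SZ))))))
  [14] S(S(S(S(add(add(SZ, SZ), mul(add(Z, mul(Z, SSZ)), add(SSZ, SZ)))))))
  [15] S(S(S(S(add(S(add(Z, SZ)), mul(add(Z, mul(Z, SSZ)), add(SSZ, SZ)))))))
  [16] S(S(S(S(S(add(add(Z, SZ), mul(add(Z, mul(Z, SSZ)), add(SSZ, SZ))))))))
  [17] S(S(S(S(S(add(SZ, mul(add(Z, mul(Z, SSZ)), add(SSZ, SZ))))))))
  [18] S(S(S(S(S(S(add(Z, mul(add(Z, mul(Z, SSZ)), add(SSZ, SZ)))))))))
  [19] S(S(S(S(S(S(mul(add(Z, mul(Z, SSZ)), add(SSZ, SZ))))))))
  [20] S(S(S(S(S(S(mul(mul(Z, SSZ), add(SSZ, SZ))))))))
  [21] S(S(S(S(S(S(mul(Z, add(SSZ, SZ))))))))
  [22] S^6(Z)

Term B:
  start: add(add(SZ, SSSZ), add(SSZ, Z))
  [1] add(S(add(Z, SSSZ)), add(SSZ, Z))
  [2] S(add(add(Z, SSSZ), add(SSZ, Z)))
  [3] S(add(SSSZ, add(SSZ, Z)))
  [4] S(S(add(SSZ, add(SSZ, Z))))
  [5] S(S(S(add(SZ, add(SSZ, Z)))))
  [6] S(S(S(S(add(Z, add(SSZ, Z))))))
  [7] S(S(S(S(add(SSZ, Z)))))
  [8] S(S(S(S(S(add(SZ, Z))))))
  [9] S(S(S(S(S(S(add(Z, Z)))))))
  [10] S^6(Z)

Answer: SAME — A ⇓ S^6(Z), B ⇓ S^6(Z)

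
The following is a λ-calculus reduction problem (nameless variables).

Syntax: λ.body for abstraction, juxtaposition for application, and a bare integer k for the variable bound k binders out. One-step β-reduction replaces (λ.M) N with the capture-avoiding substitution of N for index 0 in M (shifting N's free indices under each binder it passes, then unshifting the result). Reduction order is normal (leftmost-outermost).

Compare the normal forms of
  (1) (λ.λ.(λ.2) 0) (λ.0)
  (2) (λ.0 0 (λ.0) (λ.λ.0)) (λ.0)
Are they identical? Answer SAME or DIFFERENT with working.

Term A:
  start: (λ.λ.(λ.2) 0) (λ.0)
  →1  λ.(λ.λ.0) 0
  →2  λ.λ.0

Term B:
  start: (λ.0 0 (λ.0) (λ.λ.0)) (λ.0)
  →1  (λ.0) (λ.0) (λ.0) (λ.λ.0)
  →2  (λ.0) (λ.0) (λ.λ.0)
  →3  (λ.0) (λ.λ.0)
  →4  λ.λ.0

Answer: SAME — A ⇓ λ.λ.0, B ⇓ λ.λ.0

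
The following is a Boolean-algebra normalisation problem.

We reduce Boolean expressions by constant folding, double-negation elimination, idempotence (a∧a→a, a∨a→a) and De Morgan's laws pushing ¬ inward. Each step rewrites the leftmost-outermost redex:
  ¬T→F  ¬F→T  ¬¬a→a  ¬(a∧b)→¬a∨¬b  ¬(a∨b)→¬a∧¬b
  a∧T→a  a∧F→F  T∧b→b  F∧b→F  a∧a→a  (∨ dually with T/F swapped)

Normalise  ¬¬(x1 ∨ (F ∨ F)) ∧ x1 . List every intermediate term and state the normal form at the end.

  start: ¬¬(x1 ∨ (F ∨ F)) ∧ x1
  step 1: (x1 ∨ (F ∨ F)) ∧ x1
  step 2: (x1 ∨ F) ∧ x1
  step 3: x1 ∧ x1
  step 4: x1

Answer: normal form = x1  (in 4 steps)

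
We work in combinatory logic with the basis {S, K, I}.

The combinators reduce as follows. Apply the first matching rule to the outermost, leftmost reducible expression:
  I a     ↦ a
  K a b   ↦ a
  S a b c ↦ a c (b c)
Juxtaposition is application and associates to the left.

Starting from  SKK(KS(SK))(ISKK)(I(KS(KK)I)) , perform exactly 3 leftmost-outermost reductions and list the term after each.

Answer: after 3 steps: S(ISKK)(I(KS(KK)I))

Reduction:
  start: SKK(KS(SK))(ISKK)(I(KS(KK)I))
  step 1: K(KS(SK))(K(KS(SK)))(ISKK)(I(KS(KK)I))
  step 2: KS(SK)(ISKK)(I(KS(KK)I))
  step 3: S(ISKK)(I(KS(KK)I))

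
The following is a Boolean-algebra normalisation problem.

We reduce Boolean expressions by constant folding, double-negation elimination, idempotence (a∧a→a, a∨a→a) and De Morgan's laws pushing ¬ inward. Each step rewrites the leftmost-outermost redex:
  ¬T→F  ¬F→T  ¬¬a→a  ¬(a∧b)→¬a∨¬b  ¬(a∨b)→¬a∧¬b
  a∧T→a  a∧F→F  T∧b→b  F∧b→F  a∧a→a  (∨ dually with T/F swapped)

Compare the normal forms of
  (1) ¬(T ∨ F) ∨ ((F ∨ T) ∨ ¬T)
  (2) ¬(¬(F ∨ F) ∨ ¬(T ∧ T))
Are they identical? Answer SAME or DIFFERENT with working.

Term A:
  start: ¬(T ∨ F) ∨ ((F ∨ T) ∨ ¬T)
  step 1: (¬T ∧ ¬F) ∨ ((F ∨ T) ∨ ¬T)
  step 2: (F ∧ ¬F) ∨ ((F ∨ T) ∨ ¬T)
  step 3: F ∨ ((F ∨ T) ∨ ¬T)
  step 4: (F ∨ T) ∨ ¬T
  step 5: T ∨ ¬T
  step 6: T

Term B:
  start: ¬(¬(F ∨ F) ∨ ¬(T ∧ T))
  step 1: ¬¬(F ∨ F) ∧ ¬¬(T ∧ T)
  step 2: (F ∨ F) ∧ ¬¬(T ∧ T)
  step 3: F ∧ ¬¬(T ∧ T)
  step 4: F

Answer: DIFFERENT — A ⇓ T, B ⇓ F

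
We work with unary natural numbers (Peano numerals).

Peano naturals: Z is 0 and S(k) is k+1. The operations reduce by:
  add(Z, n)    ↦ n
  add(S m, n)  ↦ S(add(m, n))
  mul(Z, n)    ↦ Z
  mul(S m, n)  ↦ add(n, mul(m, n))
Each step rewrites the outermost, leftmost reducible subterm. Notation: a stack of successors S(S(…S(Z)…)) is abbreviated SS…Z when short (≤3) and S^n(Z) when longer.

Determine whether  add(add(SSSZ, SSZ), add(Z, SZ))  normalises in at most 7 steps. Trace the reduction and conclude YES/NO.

Answer: NO — after 7 steps the term is S(S(S(add(SSZ, add(Z, SZ))))), not yet normal

Derivation:
  start: add(add(SSSZ, SSZ), add(Z, SZ))
  [1] add(S(add(SSZ, SSZ)), add(Z, SZ))
  [2] S(add(add(SSZ, SSZ), add(Z, SZ)))
  [3] S(add(S(add(SZ, SSZ)), add(Z, SZ)))
  [4] S(S(add(add(SZ, SSZ), add(Z, SZ))))
  [5] S(S(add(S(add(Z, SSZ)), add(Z, SZ))))
  [6] S(S(S(add(add(Z, SSZ), add(Z, SZ)))))
  [7] S(S(S(add(SSZ, add(Z, SZ)))))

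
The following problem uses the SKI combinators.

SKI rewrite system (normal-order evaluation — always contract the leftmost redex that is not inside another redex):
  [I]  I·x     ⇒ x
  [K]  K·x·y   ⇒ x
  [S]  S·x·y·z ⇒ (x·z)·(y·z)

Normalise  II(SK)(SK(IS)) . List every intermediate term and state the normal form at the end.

Answer: normal form = SK(SKS)  (in 3 steps)

Working:
  start: II(SK)(SK(IS))
  [1] I(SK)(SK(IS))
  [2] SK(SK(IS))
  [3] SK(SKS)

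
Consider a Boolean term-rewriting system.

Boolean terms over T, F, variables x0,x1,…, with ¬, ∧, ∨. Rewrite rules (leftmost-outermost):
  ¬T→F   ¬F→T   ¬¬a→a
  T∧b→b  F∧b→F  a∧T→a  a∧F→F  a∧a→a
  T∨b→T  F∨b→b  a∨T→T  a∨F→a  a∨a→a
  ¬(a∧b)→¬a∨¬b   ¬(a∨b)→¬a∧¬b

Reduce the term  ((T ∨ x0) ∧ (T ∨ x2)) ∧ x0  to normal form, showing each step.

  start: ((T ∨ x0) ∧ (T ∨ x2)) ∧ x0
  step 1: (T ∧ (T ∨ x2)) ∧ x0
  step 2: (T ∨ x2) ∧ x0
  step 3: T ∧ x0
  step 4: x0

Answer: normal form = x0  (in 4 steps)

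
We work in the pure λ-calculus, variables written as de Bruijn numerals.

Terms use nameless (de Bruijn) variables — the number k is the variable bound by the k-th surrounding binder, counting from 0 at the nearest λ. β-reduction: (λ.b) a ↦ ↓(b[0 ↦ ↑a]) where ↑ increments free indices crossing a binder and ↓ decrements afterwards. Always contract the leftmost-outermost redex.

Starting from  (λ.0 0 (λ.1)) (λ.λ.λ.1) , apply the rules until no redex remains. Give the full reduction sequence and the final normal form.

  start: (λ.0 0 (λ.1)) (λ.λ.λ.1)
  [1] (λ.λ.λ.1) (λ.λ.λ.1) (λ.λ.λ.λ.1)
  [2] (λ.λ.1) (λ.λ.λ.λ.1)
  [3] λ.λ.λ.λ.λ.1

Answer: normal form = λ.λ.λ.λ.λ.1  (in 3 steps)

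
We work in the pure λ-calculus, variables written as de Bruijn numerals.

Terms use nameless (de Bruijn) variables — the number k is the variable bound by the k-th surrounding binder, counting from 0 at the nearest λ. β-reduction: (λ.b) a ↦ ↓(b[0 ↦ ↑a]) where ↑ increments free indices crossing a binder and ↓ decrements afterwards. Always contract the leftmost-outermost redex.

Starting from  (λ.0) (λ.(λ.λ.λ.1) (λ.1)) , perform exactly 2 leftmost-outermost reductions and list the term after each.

  start: (λ.0) (λ.(λ.λ.λ.1) (λ.1))
  →1  λ.(λ.λ.λ.1) (λ.1)
  →2  λ.λ.λ.1

Answer: after 2 steps: λ.λ.λ.1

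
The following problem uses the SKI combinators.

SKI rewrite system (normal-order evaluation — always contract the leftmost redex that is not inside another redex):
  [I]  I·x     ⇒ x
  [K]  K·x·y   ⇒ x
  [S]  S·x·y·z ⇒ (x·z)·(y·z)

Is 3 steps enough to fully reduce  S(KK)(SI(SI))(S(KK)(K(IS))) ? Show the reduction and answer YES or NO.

  start: S(KK)(SI(SI))(S(KK)(K(IS)))
  [1] KK(S(KK)(K(IS)))(SI(SI)(S(KK)(K(IS))))
  [2] K(SI(SI)(S(KK)(K(IS))))
  [3] K(I(S(KK)(K(IS)))(SI(S(KK)(K(IS)))))

Answer: NO — after 3 steps the term is K(I(S(KK)(K(IS)))(SI(S(KK)(K(IS))))), not yet normal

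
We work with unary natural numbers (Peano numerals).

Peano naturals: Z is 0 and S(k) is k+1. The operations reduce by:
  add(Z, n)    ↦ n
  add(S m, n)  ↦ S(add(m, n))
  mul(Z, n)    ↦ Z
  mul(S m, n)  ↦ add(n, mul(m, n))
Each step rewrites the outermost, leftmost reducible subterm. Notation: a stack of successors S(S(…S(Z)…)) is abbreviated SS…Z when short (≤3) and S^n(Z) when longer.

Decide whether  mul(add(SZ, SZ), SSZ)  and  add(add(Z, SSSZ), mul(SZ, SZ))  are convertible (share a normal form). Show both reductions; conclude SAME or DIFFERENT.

Term A:
  start: mul(add(SZ, SZ), SSZ)
  →1  mul(S(add(Z, SZ)), SSZ)
  →2  add(SSZ, mul(add(Z, SZ), SSZ))
  →3  S(add(SZ, mul(add(Z, SZ), SSZ)))
  →4  S(S(add(Z, mul(add(Z, SZ), SSZ))))
  →5  S(S(mul(add(Z, SZ), SSZ)))
  →6  S(S(mul(SZ, SSZ)))
  →7  S(S(add(SSZ, mul(Z, SSZ))))
  →8  S(S(S(add(SZ, mul(Z, SSZ)))))
  →9  S(S(S(S(add(Z, mul(Z, SSZ))))))
  →10  S(S(S(S(mul(Z, SSZ)))))
  →11  S^4(Z)

Term B:
  start: add(add(Z, SSSZ), mul(SZ, SZ))
  →1  add(SSSZ, mul(SZ, SZ))
  →2  S(add(SSZ, mul(SZ, SZ)))
  →3  S(S(add(SZ, mul(SZ, SZ))))
  →4  S(S(S(add(Z, mul(SZ, SZ)))))
  →5  S(S(S(mul(SZ, SZ))))
  →6  S(S(S(add(SZ, mul(Z, SZ)))))
  →7  S(S(S(S(add(Z, mul(Z, SZ))))))
  →8  S(S(S(S(mul(Z, SZ)))))
  →9  S^4(Z)

Answer: SAME — A ⇓ S^4(Z), B ⇓ S^4(Z)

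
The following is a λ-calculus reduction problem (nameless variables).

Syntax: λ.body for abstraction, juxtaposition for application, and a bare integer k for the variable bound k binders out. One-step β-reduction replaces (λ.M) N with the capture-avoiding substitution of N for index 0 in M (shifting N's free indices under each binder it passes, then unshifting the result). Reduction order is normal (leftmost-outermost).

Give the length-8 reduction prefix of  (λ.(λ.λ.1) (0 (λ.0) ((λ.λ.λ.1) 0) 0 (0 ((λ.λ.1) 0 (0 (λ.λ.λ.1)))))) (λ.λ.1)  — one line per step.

  start: (λ.(λ.λ.1) (0 (λ.0) ((λ.λ.λ.1) 0) 0 (0 ((λ.λ.1) 0 (0 (λ.λ.λ.1)))))) (λ.λ.1)
  [1] (λ.λ.1) ((λ.λ.1) (λ.0) ((λ.λ.λ.1) (λ.λ.1)) (λ.λ.1) ((λ.λ.1) ((λ.λ.1) (λ.λ.1) ((λ.λ.1) (λ.λ.λ.1)))))
  [2] λ.(λ.λ.1) (λ.0) ((λ.λ.λ.1) (λ.λ.1)) (λ.λ.1) ((λ.λ.1) ((λ.λ.1) (λ.λ.1) ((λ.λ.1) (λ.λ.λ.1))))
  [3] λ.(λ.λ.0) ((λ.λ.λ.1) (λ.λ.1)) (λ.λ.1) ((λ.λ.1) ((λ.λ.1) (λ.λ.1) ((λ.λ.1) (λ.λ.λ.1))))
  [4] λ.(λ.0) (λ.λ.1) ((λ.λ.1) ((λ.λ.1) (λ.λ.1) ((λ.λ.1) (λ.λ.λ.1))))
  [5] λ.(λ.λ.1) ((λ.λ.1) ((λ.λ.1) (λ.λ.1) ((λ.λ.1) (λ.λ.λ.1))))
  [6] λ.λ.(λ.λ.1) ((λ.λ.1) (λ.λ.1) ((λ.λ.1) (λ.λ.λ.1)))
  [7] λ.λ.λ.(λ.λ.1) (λ.λ.1) ((λ.λ.1) (λ.λ.λ.1))
  [8] λ.λ.λ.(λ.λ.λ.1) ((λ.λ.1) (λ.λ.λ.1))

Answer: after 8 steps: λ.λ.λ.(λ.λ.λ.1) ((λ.λ.1) (λ.λ.λ.1))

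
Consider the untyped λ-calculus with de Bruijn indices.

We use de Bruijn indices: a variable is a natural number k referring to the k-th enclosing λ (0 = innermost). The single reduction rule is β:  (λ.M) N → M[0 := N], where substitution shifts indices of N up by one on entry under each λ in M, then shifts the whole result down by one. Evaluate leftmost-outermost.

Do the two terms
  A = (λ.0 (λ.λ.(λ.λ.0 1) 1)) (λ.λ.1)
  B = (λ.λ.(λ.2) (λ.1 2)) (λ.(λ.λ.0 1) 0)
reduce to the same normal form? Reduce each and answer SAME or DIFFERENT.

Term A:
  start: (λ.0 (λ.λ.(λ.λ.0 1) 1)) (λ.λ.1)
  step 1: (λ.λ.1) (λ.λ.(λ.λ.0 1) 1)
  step 2: λ.λ.λ.(λ.λ.0 1) 1
  step 3: λ.λ.λ.λ.0 2

Term B:
  start: (λ.λ.(λ.2) (λ.1 2)) (λ.(λ.λ.0 1) 0)
  step 1: λ.(λ.λ.(λ.λ.0 1) 0) (λ.1 (λ.(λ.λ.0 1) 0))
  step 2: λ.λ.(λ.λ.0 1) 0
  step 3: λ.λ.λ.0 1

Answer: DIFFERENT — A ⇓ λ.λ.λ.λ.0 2, B ⇓ λ.λ.λ.0 1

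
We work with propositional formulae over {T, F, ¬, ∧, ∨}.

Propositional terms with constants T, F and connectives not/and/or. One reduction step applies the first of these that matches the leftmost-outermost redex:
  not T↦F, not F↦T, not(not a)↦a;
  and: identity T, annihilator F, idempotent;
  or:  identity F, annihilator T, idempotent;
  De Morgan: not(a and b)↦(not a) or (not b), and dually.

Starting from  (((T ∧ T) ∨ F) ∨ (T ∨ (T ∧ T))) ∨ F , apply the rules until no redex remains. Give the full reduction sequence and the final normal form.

  start: (((T ∧ T) ∨ F) ∨ (T ∨ (T ∧ T))) ∨ F
  step 1: ((T ∧ T) ∨ F) ∨ (T ∨ (T ∧ T))
  step 2: (T ∧ T) ∨ (T ∨ (T ∧ T))
  step 3: T ∨ (T ∨ (T ∧ T))
  step 4: T

Answer: normal form = T  (in 4 steps)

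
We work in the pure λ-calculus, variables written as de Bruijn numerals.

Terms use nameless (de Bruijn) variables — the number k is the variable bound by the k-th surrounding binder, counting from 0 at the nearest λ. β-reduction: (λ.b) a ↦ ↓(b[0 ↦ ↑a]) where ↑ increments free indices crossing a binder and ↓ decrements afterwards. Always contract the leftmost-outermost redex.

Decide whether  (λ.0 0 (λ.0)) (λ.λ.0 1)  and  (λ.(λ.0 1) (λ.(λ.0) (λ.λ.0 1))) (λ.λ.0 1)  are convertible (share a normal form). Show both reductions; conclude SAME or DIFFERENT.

Answer: SAME — A ⇓ λ.λ.0 1, B ⇓ λ.λ.0 1

Reduction:
Term A:
  start: (λ.0 0 (λ.0)) (λ.λ.0 1)
  →1  (λ.λ.0 1) (λ.λ.0 1) (λ.0)
  →2  (λ.0 (λ.λ.0 1)) (λ.0)
  →3  (λ.0) (λ.λ.0 1)
  →4  λ.λ.0 1

Term B:
  start: (λ.(λ.0 1) (λ.(λ.0) (λ.λ.0 1))) (λ.λ.0 1)
  →1  (λ.0 (λ.λ.0 1)) (λ.(λ.0) (λ.λ.0 1))
  →2  (λ.(λ.0) (λ.λ.0 1)) (λ.λ.0 1)
  →3  (λ.0) (λ.λ.0 1)
  →4  λ.λ.0 1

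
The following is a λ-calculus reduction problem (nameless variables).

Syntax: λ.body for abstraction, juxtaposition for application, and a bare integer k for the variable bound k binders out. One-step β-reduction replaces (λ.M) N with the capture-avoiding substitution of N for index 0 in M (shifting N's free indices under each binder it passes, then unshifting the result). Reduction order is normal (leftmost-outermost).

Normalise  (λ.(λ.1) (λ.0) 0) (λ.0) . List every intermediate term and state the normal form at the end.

  start: (λ.(λ.1) (λ.0) 0) (λ.0)
  [1] (λ.λ.0) (λ.0) (λ.0)
  [2] (λ.0) (λ.0)
  [3] λ.0

Answer: normal form = λ.0  (in 3 steps)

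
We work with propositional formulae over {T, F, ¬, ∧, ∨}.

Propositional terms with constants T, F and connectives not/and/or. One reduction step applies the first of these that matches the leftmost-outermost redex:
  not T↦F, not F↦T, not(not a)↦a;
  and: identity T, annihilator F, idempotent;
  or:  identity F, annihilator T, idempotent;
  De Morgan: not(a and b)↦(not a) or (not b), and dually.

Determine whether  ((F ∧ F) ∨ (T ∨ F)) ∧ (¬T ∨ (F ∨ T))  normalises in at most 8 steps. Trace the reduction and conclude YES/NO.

  start: ((F ∧ F) ∨ (T ∨ F)) ∧ (¬T ∨ (F ∨ T))
  step 1: (F ∨ (T ∨ F)) ∧ (¬T ∨ (F ∨ T))
  step 2: (T ∨ F) ∧ (¬T ∨ (F ∨ T))
  step 3: T ∧ (¬T ∨ (F ∨ T))
  step 4: ¬T ∨ (F ∨ T)
  step 5: F ∨ (F ∨ T)
  step 6: F ∨ T
  step 7: T

Answer: YES — reaches normal form T in 7 ≤ 8 steps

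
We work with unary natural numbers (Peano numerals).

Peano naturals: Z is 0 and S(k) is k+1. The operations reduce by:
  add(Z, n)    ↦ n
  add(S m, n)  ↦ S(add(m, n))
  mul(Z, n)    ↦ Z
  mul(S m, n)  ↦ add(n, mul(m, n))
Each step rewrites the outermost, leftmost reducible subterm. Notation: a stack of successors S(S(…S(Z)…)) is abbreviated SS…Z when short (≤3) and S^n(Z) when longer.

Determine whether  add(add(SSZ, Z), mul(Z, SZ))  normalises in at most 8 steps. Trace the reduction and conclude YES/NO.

Answer: YES — reaches normal form SSZ in 7 ≤ 8 steps

Derivation:
  start: add(add(SSZ, Z), mul(Z, SZ))
  [1] add(S(add(SZ, Z)), mul(Z, SZ))
  [2] S(add(add(SZ, Z), mul(Z, SZ)))
  [3] S(add(S(add(Z, Z)), mul(Z, SZ)))
  [4] S(S(add(add(Z, Z), mul(Z, SZ))))
  [5] S(S(add(Z, mul(Z, SZ))))
  [6] S(S(mul(Z, SZ)))
  [7] SSZ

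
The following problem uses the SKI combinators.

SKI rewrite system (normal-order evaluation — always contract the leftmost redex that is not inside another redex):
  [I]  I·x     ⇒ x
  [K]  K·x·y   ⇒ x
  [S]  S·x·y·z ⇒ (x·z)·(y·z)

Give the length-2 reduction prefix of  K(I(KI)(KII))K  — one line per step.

  start: K(I(KI)(KII))K
  →1  I(KI)(KII)
  →2  KI(KII)

Answer: after 2 steps: KI(KII)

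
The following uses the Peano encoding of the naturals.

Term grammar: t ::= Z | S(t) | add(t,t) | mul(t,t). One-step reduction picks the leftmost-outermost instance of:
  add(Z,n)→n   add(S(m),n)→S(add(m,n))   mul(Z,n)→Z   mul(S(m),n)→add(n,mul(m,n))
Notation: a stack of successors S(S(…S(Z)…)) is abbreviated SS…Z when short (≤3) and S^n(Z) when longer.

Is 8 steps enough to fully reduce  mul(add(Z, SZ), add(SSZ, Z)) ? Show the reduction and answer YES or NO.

  start: mul(add(Z, SZ), add(SSZ, Z))
  [1] mul(SZ, add(SSZ, Z))
  [2] add(add(SSZ, Z), mul(Z, add(SSZ, Z)))
  [3] add(S(add(SZ, Z)), mul(Z, add(SSZ, Z)))
  [4] S(add(add(SZ, Z), mul(Z, add(SSZ, Z))))
  [5] S(add(S(add(Z, Z)), mul(Z, add(SSZ, Z))))
  [6] S(S(add(add(Z, Z), mul(Z, add(SSZ, Z)))))
  [7] S(S(add(Z, mul(Z, add(SSZ, Z)))))
  [8] S(S(mul(Z, add(SSZ, Z))))

Answer: NO — after 8 steps the term is S(S(mul(Z, add(SSZ, Z)))), not yet normal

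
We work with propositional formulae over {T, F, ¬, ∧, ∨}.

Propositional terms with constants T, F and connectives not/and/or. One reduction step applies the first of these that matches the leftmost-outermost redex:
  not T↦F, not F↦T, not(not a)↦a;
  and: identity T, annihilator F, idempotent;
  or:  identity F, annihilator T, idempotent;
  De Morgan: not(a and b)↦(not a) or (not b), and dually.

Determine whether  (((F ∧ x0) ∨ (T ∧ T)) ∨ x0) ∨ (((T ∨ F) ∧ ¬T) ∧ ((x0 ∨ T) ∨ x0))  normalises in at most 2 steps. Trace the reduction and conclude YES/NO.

  start: (((F ∧ x0) ∨ (T ∧ T)) ∨ x0) ∨ (((T ∨ F) ∧ ¬T) ∧ ((x0 ∨ T) ∨ x0))
  [1] ((F ∨ (T ∧ T)) ∨ x0) ∨ (((T ∨ F) ∧ ¬T) ∧ ((x0 ∨ T) ∨ x0))
  [2] ((T ∧ T) ∨ x0) ∨ (((T ∨ F) ∧ ¬T) ∧ ((x0 ∨ T) ∨ x0))

Answer: NO — after 2 steps the term is ((T ∧ T) ∨ x0) ∨ (((T ∨ F) ∧ ¬T) ∧ ((x0 ∨ T) ∨ x0)), not yet normal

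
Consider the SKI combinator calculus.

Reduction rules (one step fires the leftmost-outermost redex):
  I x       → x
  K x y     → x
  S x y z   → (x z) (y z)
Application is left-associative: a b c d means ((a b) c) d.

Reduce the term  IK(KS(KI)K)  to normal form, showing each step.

Answer: normal form = K(SK)  (in 2 steps)

Working:
  start: IK(KS(KI)K)
  →1  K(KS(KI)K)
  →2  K(SK)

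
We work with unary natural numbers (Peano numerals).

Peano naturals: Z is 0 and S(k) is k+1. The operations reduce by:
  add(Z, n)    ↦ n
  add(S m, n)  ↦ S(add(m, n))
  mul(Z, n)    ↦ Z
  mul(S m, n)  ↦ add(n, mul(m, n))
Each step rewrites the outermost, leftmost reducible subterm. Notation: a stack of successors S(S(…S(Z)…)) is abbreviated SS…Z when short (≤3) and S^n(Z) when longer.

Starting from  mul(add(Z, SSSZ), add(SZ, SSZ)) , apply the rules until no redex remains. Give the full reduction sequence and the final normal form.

  start: mul(add(Z, SSSZ), add(SZ, SSZ))
  →1  mul(SSSZ, add(SZ, SSZ))
  →2  add(add(SZ, SSZ), mul(SSZ, add(SZ, SSZ)))
  →3  add(S(add(Z, SSZ)), mul(SSZ, add(SZ, SSZ)))
  →4  S(add(add(Z, SSZ), mul(SSZ, add(SZ, SSZ))))
  →5  S(add(SSZ, mul(SSZ, add(SZ, SSZ))))
  →6  S(S(add(SZ, mul(SSZ, add(SZ, SSZ)))))
  →7  S(S(S(add(Z, mul(SSZ, add(SZ, SSZ))))))
  →8  S(S(S(mul(SSZ, add(SZ, SSZ)))))
  →9  S(S(S(add(add(SZ, SSZ), mul(SZ, add(SZ, SSZ))))))
  →10  S(S(S(add(S(add(Z, SSZ)), mul(SZ, add(SZ, SSZ))))))
  →11  S(S(S(S(add(add(Z, SSZ), mul(SZ, add(SZ, SSZ)))))))
  →12  S(S(S(S(add(SSZ, mul(SZ, add(SZ, SSZ)))))))
  →13  S(S(S(S(S(add(SZ, mul(SZ, add(SZ, SSZ))))))))
  →14  S(S(S(S(S(S(add(Z, mul(SZ, add(SZ, SSZ)))))))))
  →15  S(S(S(S(S(S(mul(SZ, add(SZ, SSZ))))))))
  →16  S(S(S(S(S(S(add(add(SZ, SSZ), mul(Z, add(SZ, SSZ)))))))))
  →17  S(S(S(S(S(S(add(S(add(Z, SSZ)), mul(Z, add(SZ, SSZ)))))))))
  →18  S(S(S(S(S(S(S(add(add(Z, SSZ), mul(Z, add(SZ, SSZ))))))))))
  →19  S(S(S(S(S(S(S(add(SSZ, mul(Z, add(SZ, SSZ))))))))))
  →20  S(S(S(S(S(S(S(S(add(SZ, mul(Z, add(SZ, SSZ)))))))))))
  →21  S(S(S(S(S(S(S(S(S(add(Z, mul(Z, add(SZ, SSZ))))))))))))
  →22  S(S(S(S(S(S(S(S(S(mul(Z, add(SZ, SSZ)))))))))))
  →23  S^9(Z)

Answer: normal form = S^9(Z)  (in 23 steps)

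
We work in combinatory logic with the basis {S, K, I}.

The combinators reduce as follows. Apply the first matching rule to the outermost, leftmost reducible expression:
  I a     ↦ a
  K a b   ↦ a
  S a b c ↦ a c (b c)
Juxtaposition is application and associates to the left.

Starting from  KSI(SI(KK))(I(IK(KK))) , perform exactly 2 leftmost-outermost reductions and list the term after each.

Answer: after 2 steps: S(SI(KK))(IK(KK))

Derivation:
  start: KSI(SI(KK))(I(IK(KK)))
  step 1: S(SI(KK))(I(IK(KK)))
  step 2: S(SI(KK))(IK(KK))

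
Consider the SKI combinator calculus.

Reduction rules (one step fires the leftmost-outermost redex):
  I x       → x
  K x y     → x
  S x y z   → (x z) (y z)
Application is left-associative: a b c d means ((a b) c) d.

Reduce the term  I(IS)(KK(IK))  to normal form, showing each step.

Answer: normal form = SK  (in 3 steps)

Working:
  start: I(IS)(KK(IK))
  →1  IS(KK(IK))
  →2  S(KK(IK))
  →3  SK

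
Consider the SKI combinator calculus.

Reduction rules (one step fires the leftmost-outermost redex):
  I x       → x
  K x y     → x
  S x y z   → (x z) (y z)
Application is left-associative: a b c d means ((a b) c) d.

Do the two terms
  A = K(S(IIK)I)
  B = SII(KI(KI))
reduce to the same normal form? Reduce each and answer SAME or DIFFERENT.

Term A:
  start: K(S(IIK)I)
  step 1: K(S(IK)I)
  step 2: K(SKI)

Term B:
  start: SII(KI(KI))
  step 1: I(KI(KI))(I(KI(KI)))
  step 2: KI(KI)(I(KI(KI)))
  step 3: I(I(KI(KI)))
  step 4: I(KI(KI))
  step 5: KI(KI)
  step 6: I

Answer: DIFFERENT — A ⇓ K(SKI), B ⇓ I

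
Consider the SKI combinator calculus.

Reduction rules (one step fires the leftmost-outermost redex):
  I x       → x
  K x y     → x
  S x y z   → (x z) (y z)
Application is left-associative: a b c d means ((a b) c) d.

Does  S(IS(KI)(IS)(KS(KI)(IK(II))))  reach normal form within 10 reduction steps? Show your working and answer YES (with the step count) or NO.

  start: S(IS(KI)(IS)(KS(KI)(IK(II))))
  →1  S(S(KI)(IS)(KS(KI)(IK(II))))
  →2  S(KI(KS(KI)(IK(II)))(IS(KS(KI)(IK(II)))))
  →3  S(I(IS(KS(KI)(IK(II)))))
  →4  S(IS(KS(KI)(IK(II))))
  →5  S(S(KS(KI)(IK(II))))
  →6  S(S(S(IK(II))))
  →7  S(S(S(K(II))))
  →8  S(S(S(KI)))

Answer: YES — reaches normal form S(S(S(KI))) in 8 ≤ 10 steps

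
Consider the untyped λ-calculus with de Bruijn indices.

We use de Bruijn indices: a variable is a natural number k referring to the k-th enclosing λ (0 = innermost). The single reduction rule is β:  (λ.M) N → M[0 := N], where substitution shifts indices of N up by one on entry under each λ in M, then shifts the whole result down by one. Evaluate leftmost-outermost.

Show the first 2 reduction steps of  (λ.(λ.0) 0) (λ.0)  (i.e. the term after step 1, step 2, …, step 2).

Answer: after 2 steps: λ.0

Reduction:
  start: (λ.(λ.0) 0) (λ.0)
  [1] (λ.0) (λ.0)
  [2] λ.0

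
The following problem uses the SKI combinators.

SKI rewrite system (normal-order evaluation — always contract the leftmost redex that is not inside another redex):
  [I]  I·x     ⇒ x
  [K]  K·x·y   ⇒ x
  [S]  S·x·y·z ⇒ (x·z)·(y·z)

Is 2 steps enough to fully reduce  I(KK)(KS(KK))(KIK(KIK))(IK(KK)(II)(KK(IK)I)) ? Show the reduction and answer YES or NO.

Answer: NO — after 2 steps the term is K(KIK(KIK))(IK(KK)(II)(KK(IK)I)), not yet normal

Derivation:
  start: I(KK)(KS(KK))(KIK(KIK))(IK(KK)(II)(KK(IK)I))
  →1  KK(KS(KK))(KIK(KIK))(IK(KK)(II)(KK(IK)I))
  →2  K(KIK(KIK))(IK(KK)(II)(KK(IK)I))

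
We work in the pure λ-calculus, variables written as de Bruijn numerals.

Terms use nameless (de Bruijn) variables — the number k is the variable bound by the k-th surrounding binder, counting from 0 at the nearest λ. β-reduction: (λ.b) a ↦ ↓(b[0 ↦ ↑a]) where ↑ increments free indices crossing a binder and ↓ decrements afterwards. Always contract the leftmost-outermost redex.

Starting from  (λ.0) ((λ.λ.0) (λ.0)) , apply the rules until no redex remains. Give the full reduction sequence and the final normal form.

  start: (λ.0) ((λ.λ.0) (λ.0))
  [1] (λ.λ.0) (λ.0)
  [2] λ.0

Answer: normal form = λ.0  (in 2 steps)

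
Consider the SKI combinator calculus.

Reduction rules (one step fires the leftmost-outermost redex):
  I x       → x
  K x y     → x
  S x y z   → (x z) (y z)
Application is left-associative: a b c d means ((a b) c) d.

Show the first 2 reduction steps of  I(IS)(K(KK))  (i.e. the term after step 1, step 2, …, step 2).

Answer: after 2 steps: S(K(KK))

Working:
  start: I(IS)(K(KK))
  →1  IS(K(KK))
  →2  S(K(KK))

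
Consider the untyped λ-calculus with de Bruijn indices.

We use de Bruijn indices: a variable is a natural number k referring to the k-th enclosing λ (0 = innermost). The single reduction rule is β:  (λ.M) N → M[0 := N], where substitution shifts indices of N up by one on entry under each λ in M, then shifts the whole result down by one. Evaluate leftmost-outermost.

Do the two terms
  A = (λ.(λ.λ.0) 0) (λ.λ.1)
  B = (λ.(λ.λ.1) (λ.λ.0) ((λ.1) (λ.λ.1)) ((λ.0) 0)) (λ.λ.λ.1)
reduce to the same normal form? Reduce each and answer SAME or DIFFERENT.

Answer: SAME — A ⇓ λ.0, B ⇓ λ.0

Reduction:
Term A:
  start: (λ.(λ.λ.0) 0) (λ.λ.1)
  step 1: (λ.λ.0) (λ.λ.1)
  step 2: λ.0

Term B:
  start: (λ.(λ.λ.1) (λ.λ.0) ((λ.1) (λ.λ.1)) ((λ.0) 0)) (λ.λ.λ.1)
  step 1: (λ.λ.1) (λ.λ.0) ((λ.λ.λ.λ.1) (λ.λ.1)) ((λ.0) (λ.λ.λ.1))
  step 2: (λ.λ.λ.0) ((λ.λ.λ.λ.1) (λ.λ.1)) ((λ.0) (λ.λ.λ.1))
  step 3: (λ.λ.0) ((λ.0) (λ.λ.λ.1))
  step 4: λ.0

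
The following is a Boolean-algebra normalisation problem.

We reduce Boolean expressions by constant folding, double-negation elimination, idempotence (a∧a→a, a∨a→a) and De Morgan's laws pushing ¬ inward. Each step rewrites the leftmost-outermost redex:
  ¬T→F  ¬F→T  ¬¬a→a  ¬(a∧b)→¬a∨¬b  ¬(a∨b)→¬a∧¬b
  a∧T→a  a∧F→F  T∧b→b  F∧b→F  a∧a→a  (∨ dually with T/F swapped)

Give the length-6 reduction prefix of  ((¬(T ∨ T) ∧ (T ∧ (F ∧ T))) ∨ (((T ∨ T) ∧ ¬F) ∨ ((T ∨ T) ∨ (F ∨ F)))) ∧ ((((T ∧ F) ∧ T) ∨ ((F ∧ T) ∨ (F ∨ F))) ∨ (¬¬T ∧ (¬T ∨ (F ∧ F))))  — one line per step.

Answer: after 6 steps: ((T ∧ ¬F) ∨ ((T ∨ T) ∨ (F ∨ F))) ∧ ((((T ∧ F) ∧ T) ∨ ((F ∧ T) ∨ (F ∨ F))) ∨ (¬¬T ∧ (¬T ∨ (F ∧ F))))

Derivation:
  start: ((¬(T ∨ T) ∧ (T ∧ (F ∧ T))) ∨ (((T ∨ T) ∧ ¬F) ∨ ((T ∨ T) ∨ (F ∨ F)))) ∧ ((((T ∧ F) ∧ T) ∨ ((F ∧ T) ∨ (F ∨ F))) ∨ (¬¬T ∧ (¬T ∨ (F ∧ F))))
  [1] (((¬T ∧ ¬T) ∧ (T ∧ (F ∧ T))) ∨ (((T ∨ T) ∧ ¬F) ∨ ((T ∨ T) ∨ (F ∨ F)))) ∧ ((((T ∧ F) ∧ T) ∨ ((F ∧ T) ∨ (F ∨ F))) ∨ (¬¬T ∧ (¬T ∨ (F ∧ F))))
  [2] ((¬T ∧ (T ∧ (F ∧ T))) ∨ (((T ∨ T) ∧ ¬F) ∨ ((T ∨ T) ∨ (F ∨ F)))) ∧ ((((T ∧ F) ∧ T) ∨ ((F ∧ T) ∨ (F ∨ F))) ∨ (¬¬T ∧ (¬T ∨ (F ∧ F))))
  [3] ((F ∧ (T ∧ (F ∧ T))) ∨ (((T ∨ T) ∧ ¬F) ∨ ((T ∨ T) ∨ (F ∨ F)))) ∧ ((((T ∧ F) ∧ T) ∨ ((F ∧ T) ∨ (F ∨ F))) ∨ (¬¬T ∧ (¬T ∨ (F ∧ F))))
  [4] (F ∨ (((T ∨ T) ∧ ¬F) ∨ ((T ∨ T) ∨ (F ∨ F)))) ∧ ((((T ∧ F) ∧ T) ∨ ((F ∧ T) ∨ (F ∨ F))) ∨ (¬¬T ∧ (¬T ∨ (F ∧ F))))
  [5] (((T ∨ T) ∧ ¬F) ∨ ((T ∨ T) ∨ (F ∨ F))) ∧ ((((T ∧ F) ∧ T) ∨ ((F ∧ T) ∨ (F ∨ F))) ∨ (¬¬T ∧ (¬T ∨ (F ∧ F))))
  [6] ((T ∧ ¬F) ∨ ((T ∨ T) ∨ (F ∨ F))) ∧ ((((T ∧ F) ∧ T) ∨ ((F ∧ T) ∨ (F ∨ F))) ∨ (¬¬T ∧ (¬T ∨ (F ∧ F))))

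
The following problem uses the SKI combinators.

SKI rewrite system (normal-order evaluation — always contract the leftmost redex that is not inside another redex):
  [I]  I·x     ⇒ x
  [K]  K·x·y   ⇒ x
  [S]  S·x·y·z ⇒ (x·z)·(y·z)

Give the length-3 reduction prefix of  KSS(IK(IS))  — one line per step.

Answer: after 3 steps: S(KS)

Derivation:
  start: KSS(IK(IS))
  [1] S(IK(IS))
  [2] S(K(IS))
  [3] S(KS)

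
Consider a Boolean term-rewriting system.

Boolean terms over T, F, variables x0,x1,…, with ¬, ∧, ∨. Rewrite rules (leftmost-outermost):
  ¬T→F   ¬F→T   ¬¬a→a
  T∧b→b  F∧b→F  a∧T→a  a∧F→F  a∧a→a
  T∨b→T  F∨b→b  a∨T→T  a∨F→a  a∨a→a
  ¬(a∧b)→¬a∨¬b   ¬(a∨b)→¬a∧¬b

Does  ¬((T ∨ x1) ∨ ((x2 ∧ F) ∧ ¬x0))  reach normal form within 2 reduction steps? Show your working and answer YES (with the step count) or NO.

  start: ¬((T ∨ x1) ∨ ((x2 ∧ F) ∧ ¬x0))
  [1] ¬(T ∨ x1) ∧ ¬((x2 ∧ F) ∧ ¬x0)
  [2] (¬T ∧ ¬x1) ∧ ¬((x2 ∧ F) ∧ ¬x0)

Answer: NO — after 2 steps the term is (¬T ∧ ¬x1) ∧ ¬((x2 ∧ F) ∧ ¬x0), not yet normal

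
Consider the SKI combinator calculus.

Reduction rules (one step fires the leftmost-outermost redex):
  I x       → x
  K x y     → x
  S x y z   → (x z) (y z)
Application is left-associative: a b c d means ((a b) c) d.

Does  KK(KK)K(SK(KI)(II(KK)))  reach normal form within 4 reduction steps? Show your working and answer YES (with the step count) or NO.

  start: KK(KK)K(SK(KI)(II(KK)))
  step 1: KK(SK(KI)(II(KK)))
  step 2: K

Answer: YES — reaches normal form K in 2 ≤ 4 steps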